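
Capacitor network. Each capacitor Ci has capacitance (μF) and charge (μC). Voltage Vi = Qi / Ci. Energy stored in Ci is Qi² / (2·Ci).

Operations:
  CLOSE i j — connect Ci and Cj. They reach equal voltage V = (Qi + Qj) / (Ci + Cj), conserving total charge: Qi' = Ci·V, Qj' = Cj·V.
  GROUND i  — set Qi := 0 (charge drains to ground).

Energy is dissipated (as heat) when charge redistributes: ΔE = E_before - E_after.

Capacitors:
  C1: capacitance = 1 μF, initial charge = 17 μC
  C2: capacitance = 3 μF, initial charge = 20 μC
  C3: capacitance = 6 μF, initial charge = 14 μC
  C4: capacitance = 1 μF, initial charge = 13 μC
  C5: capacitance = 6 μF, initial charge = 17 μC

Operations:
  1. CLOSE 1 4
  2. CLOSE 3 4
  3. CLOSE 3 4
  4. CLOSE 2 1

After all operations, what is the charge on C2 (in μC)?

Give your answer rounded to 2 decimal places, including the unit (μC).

Answer: 26.25 μC

Derivation:
Initial: C1(1μF, Q=17μC, V=17.00V), C2(3μF, Q=20μC, V=6.67V), C3(6μF, Q=14μC, V=2.33V), C4(1μF, Q=13μC, V=13.00V), C5(6μF, Q=17μC, V=2.83V)
Op 1: CLOSE 1-4: Q_total=30.00, C_total=2.00, V=15.00; Q1=15.00, Q4=15.00; dissipated=4.000
Op 2: CLOSE 3-4: Q_total=29.00, C_total=7.00, V=4.14; Q3=24.86, Q4=4.14; dissipated=68.762
Op 3: CLOSE 3-4: Q_total=29.00, C_total=7.00, V=4.14; Q3=24.86, Q4=4.14; dissipated=0.000
Op 4: CLOSE 2-1: Q_total=35.00, C_total=4.00, V=8.75; Q2=26.25, Q1=8.75; dissipated=26.042
Final charges: Q1=8.75, Q2=26.25, Q3=24.86, Q4=4.14, Q5=17.00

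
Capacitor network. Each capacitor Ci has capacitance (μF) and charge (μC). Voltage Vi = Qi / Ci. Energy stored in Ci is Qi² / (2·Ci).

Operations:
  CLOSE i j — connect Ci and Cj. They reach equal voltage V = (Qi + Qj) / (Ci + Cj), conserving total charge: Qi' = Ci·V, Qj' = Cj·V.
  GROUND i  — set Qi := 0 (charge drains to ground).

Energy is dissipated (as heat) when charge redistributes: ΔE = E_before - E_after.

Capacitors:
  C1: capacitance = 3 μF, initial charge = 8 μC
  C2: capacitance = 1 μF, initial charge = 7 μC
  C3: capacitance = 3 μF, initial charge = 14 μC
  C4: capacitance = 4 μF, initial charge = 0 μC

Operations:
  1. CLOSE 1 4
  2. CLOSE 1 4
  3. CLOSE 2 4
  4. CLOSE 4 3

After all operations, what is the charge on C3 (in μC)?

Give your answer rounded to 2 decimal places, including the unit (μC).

Initial: C1(3μF, Q=8μC, V=2.67V), C2(1μF, Q=7μC, V=7.00V), C3(3μF, Q=14μC, V=4.67V), C4(4μF, Q=0μC, V=0.00V)
Op 1: CLOSE 1-4: Q_total=8.00, C_total=7.00, V=1.14; Q1=3.43, Q4=4.57; dissipated=6.095
Op 2: CLOSE 1-4: Q_total=8.00, C_total=7.00, V=1.14; Q1=3.43, Q4=4.57; dissipated=0.000
Op 3: CLOSE 2-4: Q_total=11.57, C_total=5.00, V=2.31; Q2=2.31, Q4=9.26; dissipated=13.722
Op 4: CLOSE 4-3: Q_total=23.26, C_total=7.00, V=3.32; Q4=13.29, Q3=9.97; dissipated=4.743
Final charges: Q1=3.43, Q2=2.31, Q3=9.97, Q4=13.29

Answer: 9.97 μC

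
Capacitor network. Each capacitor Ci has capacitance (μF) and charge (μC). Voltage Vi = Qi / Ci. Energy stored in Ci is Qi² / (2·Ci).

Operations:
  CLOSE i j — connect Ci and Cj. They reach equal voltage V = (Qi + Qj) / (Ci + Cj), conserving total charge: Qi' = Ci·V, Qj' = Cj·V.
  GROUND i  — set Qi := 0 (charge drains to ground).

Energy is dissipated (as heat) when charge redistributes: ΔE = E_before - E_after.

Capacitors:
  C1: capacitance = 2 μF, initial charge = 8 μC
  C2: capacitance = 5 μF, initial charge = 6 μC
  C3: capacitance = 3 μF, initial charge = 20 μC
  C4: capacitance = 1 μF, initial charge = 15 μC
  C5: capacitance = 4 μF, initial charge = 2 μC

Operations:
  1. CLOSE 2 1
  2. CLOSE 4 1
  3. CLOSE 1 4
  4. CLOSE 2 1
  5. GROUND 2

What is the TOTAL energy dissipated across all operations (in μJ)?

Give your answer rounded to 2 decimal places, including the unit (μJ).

Initial: C1(2μF, Q=8μC, V=4.00V), C2(5μF, Q=6μC, V=1.20V), C3(3μF, Q=20μC, V=6.67V), C4(1μF, Q=15μC, V=15.00V), C5(4μF, Q=2μC, V=0.50V)
Op 1: CLOSE 2-1: Q_total=14.00, C_total=7.00, V=2.00; Q2=10.00, Q1=4.00; dissipated=5.600
Op 2: CLOSE 4-1: Q_total=19.00, C_total=3.00, V=6.33; Q4=6.33, Q1=12.67; dissipated=56.333
Op 3: CLOSE 1-4: Q_total=19.00, C_total=3.00, V=6.33; Q1=12.67, Q4=6.33; dissipated=0.000
Op 4: CLOSE 2-1: Q_total=22.67, C_total=7.00, V=3.24; Q2=16.19, Q1=6.48; dissipated=13.413
Op 5: GROUND 2: Q2=0; energy lost=26.213
Total dissipated: 101.559 μJ

Answer: 101.56 μJ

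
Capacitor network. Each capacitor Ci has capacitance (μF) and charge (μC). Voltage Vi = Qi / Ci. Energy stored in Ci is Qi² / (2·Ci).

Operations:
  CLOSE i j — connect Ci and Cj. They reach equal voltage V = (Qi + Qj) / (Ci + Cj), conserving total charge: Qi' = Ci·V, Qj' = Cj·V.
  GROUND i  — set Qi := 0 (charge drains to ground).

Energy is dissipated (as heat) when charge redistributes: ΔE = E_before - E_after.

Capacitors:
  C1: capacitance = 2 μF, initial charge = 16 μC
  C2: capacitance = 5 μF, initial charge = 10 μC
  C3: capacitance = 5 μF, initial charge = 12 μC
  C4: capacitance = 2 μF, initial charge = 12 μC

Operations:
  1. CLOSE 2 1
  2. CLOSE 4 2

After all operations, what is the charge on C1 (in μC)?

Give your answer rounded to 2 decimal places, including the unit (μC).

Initial: C1(2μF, Q=16μC, V=8.00V), C2(5μF, Q=10μC, V=2.00V), C3(5μF, Q=12μC, V=2.40V), C4(2μF, Q=12μC, V=6.00V)
Op 1: CLOSE 2-1: Q_total=26.00, C_total=7.00, V=3.71; Q2=18.57, Q1=7.43; dissipated=25.714
Op 2: CLOSE 4-2: Q_total=30.57, C_total=7.00, V=4.37; Q4=8.73, Q2=21.84; dissipated=3.732
Final charges: Q1=7.43, Q2=21.84, Q3=12.00, Q4=8.73

Answer: 7.43 μC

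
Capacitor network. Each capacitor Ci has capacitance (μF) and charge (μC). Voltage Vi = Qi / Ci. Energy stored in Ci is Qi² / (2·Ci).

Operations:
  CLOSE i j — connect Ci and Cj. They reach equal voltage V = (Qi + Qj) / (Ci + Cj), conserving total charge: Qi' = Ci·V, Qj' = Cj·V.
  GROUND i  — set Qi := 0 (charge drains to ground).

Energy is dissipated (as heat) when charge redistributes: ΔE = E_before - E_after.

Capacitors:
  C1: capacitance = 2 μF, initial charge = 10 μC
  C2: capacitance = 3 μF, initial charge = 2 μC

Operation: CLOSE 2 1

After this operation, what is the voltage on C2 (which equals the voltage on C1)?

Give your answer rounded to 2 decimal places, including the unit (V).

Answer: 2.40 V

Derivation:
Initial: C1(2μF, Q=10μC, V=5.00V), C2(3μF, Q=2μC, V=0.67V)
Op 1: CLOSE 2-1: Q_total=12.00, C_total=5.00, V=2.40; Q2=7.20, Q1=4.80; dissipated=11.267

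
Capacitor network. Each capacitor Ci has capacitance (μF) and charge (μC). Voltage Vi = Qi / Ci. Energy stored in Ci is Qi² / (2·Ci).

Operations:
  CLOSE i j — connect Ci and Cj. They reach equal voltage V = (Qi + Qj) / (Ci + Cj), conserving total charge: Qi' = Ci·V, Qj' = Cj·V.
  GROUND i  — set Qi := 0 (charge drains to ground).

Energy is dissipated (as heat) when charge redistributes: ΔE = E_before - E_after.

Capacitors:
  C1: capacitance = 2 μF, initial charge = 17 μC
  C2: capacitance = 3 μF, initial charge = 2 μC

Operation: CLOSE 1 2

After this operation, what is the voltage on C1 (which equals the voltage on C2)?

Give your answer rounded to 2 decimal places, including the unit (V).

Answer: 3.80 V

Derivation:
Initial: C1(2μF, Q=17μC, V=8.50V), C2(3μF, Q=2μC, V=0.67V)
Op 1: CLOSE 1-2: Q_total=19.00, C_total=5.00, V=3.80; Q1=7.60, Q2=11.40; dissipated=36.817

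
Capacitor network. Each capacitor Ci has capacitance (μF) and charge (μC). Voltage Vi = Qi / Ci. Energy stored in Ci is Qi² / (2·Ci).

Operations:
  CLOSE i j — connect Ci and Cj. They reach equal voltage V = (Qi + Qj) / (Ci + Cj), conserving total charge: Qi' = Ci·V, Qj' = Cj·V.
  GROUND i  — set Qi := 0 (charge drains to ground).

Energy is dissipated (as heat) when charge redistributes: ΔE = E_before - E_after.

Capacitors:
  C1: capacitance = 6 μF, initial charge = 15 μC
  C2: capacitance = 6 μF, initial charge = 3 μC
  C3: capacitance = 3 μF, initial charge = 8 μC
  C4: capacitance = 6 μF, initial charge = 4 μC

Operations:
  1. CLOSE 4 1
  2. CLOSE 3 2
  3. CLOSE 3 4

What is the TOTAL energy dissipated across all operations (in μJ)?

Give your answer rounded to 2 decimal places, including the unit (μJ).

Initial: C1(6μF, Q=15μC, V=2.50V), C2(6μF, Q=3μC, V=0.50V), C3(3μF, Q=8μC, V=2.67V), C4(6μF, Q=4μC, V=0.67V)
Op 1: CLOSE 4-1: Q_total=19.00, C_total=12.00, V=1.58; Q4=9.50, Q1=9.50; dissipated=5.042
Op 2: CLOSE 3-2: Q_total=11.00, C_total=9.00, V=1.22; Q3=3.67, Q2=7.33; dissipated=4.694
Op 3: CLOSE 3-4: Q_total=13.17, C_total=9.00, V=1.46; Q3=4.39, Q4=8.78; dissipated=0.130
Total dissipated: 9.867 μJ

Answer: 9.87 μJ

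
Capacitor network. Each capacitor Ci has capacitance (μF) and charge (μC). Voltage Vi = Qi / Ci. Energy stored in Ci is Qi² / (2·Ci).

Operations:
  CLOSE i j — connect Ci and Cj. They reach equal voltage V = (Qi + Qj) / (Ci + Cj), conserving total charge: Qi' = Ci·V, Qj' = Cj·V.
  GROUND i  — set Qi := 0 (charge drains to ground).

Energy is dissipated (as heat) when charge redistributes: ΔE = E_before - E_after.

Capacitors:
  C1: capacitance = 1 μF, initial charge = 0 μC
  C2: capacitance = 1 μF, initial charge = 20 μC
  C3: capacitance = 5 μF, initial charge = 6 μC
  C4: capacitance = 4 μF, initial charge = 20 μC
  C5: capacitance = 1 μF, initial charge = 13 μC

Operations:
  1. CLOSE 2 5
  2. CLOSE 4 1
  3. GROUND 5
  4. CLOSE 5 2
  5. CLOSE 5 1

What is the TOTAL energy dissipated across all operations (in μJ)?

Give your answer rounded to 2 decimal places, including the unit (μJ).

Answer: 230.95 μJ

Derivation:
Initial: C1(1μF, Q=0μC, V=0.00V), C2(1μF, Q=20μC, V=20.00V), C3(5μF, Q=6μC, V=1.20V), C4(4μF, Q=20μC, V=5.00V), C5(1μF, Q=13μC, V=13.00V)
Op 1: CLOSE 2-5: Q_total=33.00, C_total=2.00, V=16.50; Q2=16.50, Q5=16.50; dissipated=12.250
Op 2: CLOSE 4-1: Q_total=20.00, C_total=5.00, V=4.00; Q4=16.00, Q1=4.00; dissipated=10.000
Op 3: GROUND 5: Q5=0; energy lost=136.125
Op 4: CLOSE 5-2: Q_total=16.50, C_total=2.00, V=8.25; Q5=8.25, Q2=8.25; dissipated=68.062
Op 5: CLOSE 5-1: Q_total=12.25, C_total=2.00, V=6.12; Q5=6.12, Q1=6.12; dissipated=4.516
Total dissipated: 230.953 μJ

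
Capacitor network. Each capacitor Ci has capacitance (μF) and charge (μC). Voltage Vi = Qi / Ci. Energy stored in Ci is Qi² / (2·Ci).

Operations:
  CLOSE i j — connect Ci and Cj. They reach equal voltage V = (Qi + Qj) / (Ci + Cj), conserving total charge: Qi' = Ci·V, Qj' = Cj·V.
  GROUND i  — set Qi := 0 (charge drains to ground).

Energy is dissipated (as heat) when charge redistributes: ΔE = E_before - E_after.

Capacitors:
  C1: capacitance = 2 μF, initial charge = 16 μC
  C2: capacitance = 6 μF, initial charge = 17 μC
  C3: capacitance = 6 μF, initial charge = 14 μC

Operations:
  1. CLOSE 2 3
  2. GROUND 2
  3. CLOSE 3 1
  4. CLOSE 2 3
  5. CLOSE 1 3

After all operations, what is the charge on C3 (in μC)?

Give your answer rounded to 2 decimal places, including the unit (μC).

Initial: C1(2μF, Q=16μC, V=8.00V), C2(6μF, Q=17μC, V=2.83V), C3(6μF, Q=14μC, V=2.33V)
Op 1: CLOSE 2-3: Q_total=31.00, C_total=12.00, V=2.58; Q2=15.50, Q3=15.50; dissipated=0.375
Op 2: GROUND 2: Q2=0; energy lost=20.021
Op 3: CLOSE 3-1: Q_total=31.50, C_total=8.00, V=3.94; Q3=23.62, Q1=7.88; dissipated=22.005
Op 4: CLOSE 2-3: Q_total=23.62, C_total=12.00, V=1.97; Q2=11.81, Q3=11.81; dissipated=23.256
Op 5: CLOSE 1-3: Q_total=19.69, C_total=8.00, V=2.46; Q1=4.92, Q3=14.77; dissipated=2.907
Final charges: Q1=4.92, Q2=11.81, Q3=14.77

Answer: 14.77 μC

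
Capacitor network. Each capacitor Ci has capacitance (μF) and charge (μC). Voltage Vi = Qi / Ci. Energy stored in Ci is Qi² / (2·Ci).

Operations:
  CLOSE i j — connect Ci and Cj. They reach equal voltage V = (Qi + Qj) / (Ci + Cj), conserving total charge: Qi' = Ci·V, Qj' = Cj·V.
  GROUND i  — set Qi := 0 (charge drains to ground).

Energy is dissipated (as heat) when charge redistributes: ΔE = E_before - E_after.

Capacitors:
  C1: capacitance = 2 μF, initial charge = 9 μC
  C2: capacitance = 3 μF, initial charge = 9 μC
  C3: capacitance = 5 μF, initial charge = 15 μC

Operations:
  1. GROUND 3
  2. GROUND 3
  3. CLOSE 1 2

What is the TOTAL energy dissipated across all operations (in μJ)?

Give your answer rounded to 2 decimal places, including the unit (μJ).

Initial: C1(2μF, Q=9μC, V=4.50V), C2(3μF, Q=9μC, V=3.00V), C3(5μF, Q=15μC, V=3.00V)
Op 1: GROUND 3: Q3=0; energy lost=22.500
Op 2: GROUND 3: Q3=0; energy lost=0.000
Op 3: CLOSE 1-2: Q_total=18.00, C_total=5.00, V=3.60; Q1=7.20, Q2=10.80; dissipated=1.350
Total dissipated: 23.850 μJ

Answer: 23.85 μJ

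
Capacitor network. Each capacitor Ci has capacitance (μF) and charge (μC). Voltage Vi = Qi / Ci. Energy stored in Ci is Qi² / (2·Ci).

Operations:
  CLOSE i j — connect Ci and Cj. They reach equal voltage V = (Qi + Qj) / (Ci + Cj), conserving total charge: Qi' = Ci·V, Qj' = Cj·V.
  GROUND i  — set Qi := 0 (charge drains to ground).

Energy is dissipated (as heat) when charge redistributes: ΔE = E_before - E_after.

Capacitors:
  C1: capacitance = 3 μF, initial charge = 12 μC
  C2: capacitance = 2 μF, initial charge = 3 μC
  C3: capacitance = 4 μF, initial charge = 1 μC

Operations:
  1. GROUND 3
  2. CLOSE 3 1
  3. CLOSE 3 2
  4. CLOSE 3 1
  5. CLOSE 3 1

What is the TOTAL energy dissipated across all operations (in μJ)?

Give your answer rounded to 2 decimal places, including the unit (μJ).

Initial: C1(3μF, Q=12μC, V=4.00V), C2(2μF, Q=3μC, V=1.50V), C3(4μF, Q=1μC, V=0.25V)
Op 1: GROUND 3: Q3=0; energy lost=0.125
Op 2: CLOSE 3-1: Q_total=12.00, C_total=7.00, V=1.71; Q3=6.86, Q1=5.14; dissipated=13.714
Op 3: CLOSE 3-2: Q_total=9.86, C_total=6.00, V=1.64; Q3=6.57, Q2=3.29; dissipated=0.031
Op 4: CLOSE 3-1: Q_total=11.71, C_total=7.00, V=1.67; Q3=6.69, Q1=5.02; dissipated=0.004
Op 5: CLOSE 3-1: Q_total=11.71, C_total=7.00, V=1.67; Q3=6.69, Q1=5.02; dissipated=0.000
Total dissipated: 13.874 μJ

Answer: 13.87 μJ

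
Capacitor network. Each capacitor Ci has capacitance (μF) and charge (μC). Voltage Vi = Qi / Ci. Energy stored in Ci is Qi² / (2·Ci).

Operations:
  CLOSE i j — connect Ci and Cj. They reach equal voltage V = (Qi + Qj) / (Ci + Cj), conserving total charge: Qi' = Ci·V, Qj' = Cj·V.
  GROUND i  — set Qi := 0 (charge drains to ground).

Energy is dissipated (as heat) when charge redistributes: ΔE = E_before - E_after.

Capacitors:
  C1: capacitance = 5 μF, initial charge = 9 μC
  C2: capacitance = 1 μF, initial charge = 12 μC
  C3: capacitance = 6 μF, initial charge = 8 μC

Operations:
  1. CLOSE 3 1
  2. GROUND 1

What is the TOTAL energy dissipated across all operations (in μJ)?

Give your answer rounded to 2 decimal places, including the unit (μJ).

Answer: 6.27 μJ

Derivation:
Initial: C1(5μF, Q=9μC, V=1.80V), C2(1μF, Q=12μC, V=12.00V), C3(6μF, Q=8μC, V=1.33V)
Op 1: CLOSE 3-1: Q_total=17.00, C_total=11.00, V=1.55; Q3=9.27, Q1=7.73; dissipated=0.297
Op 2: GROUND 1: Q1=0; energy lost=5.971
Total dissipated: 6.268 μJ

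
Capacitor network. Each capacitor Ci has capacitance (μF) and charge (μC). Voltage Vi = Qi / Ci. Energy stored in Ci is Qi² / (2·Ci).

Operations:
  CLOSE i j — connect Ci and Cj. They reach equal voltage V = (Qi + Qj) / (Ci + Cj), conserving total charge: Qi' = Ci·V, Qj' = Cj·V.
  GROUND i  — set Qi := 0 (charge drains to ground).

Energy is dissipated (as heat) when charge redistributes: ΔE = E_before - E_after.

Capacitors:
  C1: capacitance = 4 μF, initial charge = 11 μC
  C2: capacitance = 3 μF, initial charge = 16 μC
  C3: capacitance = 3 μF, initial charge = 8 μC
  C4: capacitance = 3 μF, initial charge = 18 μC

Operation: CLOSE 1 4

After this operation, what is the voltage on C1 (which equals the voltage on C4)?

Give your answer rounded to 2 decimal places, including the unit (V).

Answer: 4.14 V

Derivation:
Initial: C1(4μF, Q=11μC, V=2.75V), C2(3μF, Q=16μC, V=5.33V), C3(3μF, Q=8μC, V=2.67V), C4(3μF, Q=18μC, V=6.00V)
Op 1: CLOSE 1-4: Q_total=29.00, C_total=7.00, V=4.14; Q1=16.57, Q4=12.43; dissipated=9.054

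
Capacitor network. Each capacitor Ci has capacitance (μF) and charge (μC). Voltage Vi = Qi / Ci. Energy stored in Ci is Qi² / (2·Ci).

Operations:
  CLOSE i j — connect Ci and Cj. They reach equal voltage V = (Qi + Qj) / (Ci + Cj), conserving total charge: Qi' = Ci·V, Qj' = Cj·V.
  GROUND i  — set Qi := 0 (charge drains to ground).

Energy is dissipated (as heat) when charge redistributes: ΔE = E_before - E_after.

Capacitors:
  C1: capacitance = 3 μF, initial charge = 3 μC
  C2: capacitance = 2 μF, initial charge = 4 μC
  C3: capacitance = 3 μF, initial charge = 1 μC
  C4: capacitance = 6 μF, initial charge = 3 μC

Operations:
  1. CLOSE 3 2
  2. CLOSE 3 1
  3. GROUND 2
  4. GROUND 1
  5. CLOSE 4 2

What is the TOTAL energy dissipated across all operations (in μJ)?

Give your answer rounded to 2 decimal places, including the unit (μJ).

Initial: C1(3μF, Q=3μC, V=1.00V), C2(2μF, Q=4μC, V=2.00V), C3(3μF, Q=1μC, V=0.33V), C4(6μF, Q=3μC, V=0.50V)
Op 1: CLOSE 3-2: Q_total=5.00, C_total=5.00, V=1.00; Q3=3.00, Q2=2.00; dissipated=1.667
Op 2: CLOSE 3-1: Q_total=6.00, C_total=6.00, V=1.00; Q3=3.00, Q1=3.00; dissipated=0.000
Op 3: GROUND 2: Q2=0; energy lost=1.000
Op 4: GROUND 1: Q1=0; energy lost=1.500
Op 5: CLOSE 4-2: Q_total=3.00, C_total=8.00, V=0.38; Q4=2.25, Q2=0.75; dissipated=0.188
Total dissipated: 4.354 μJ

Answer: 4.35 μJ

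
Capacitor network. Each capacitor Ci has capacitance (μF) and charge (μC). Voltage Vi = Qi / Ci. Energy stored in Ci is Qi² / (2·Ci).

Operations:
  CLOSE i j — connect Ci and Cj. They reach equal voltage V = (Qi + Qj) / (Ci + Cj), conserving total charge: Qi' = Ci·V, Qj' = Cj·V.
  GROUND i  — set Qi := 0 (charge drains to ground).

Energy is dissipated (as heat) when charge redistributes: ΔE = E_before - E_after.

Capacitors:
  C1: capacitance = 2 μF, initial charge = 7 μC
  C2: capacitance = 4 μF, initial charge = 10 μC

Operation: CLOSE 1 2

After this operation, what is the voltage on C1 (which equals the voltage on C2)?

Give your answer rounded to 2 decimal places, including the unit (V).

Answer: 2.83 V

Derivation:
Initial: C1(2μF, Q=7μC, V=3.50V), C2(4μF, Q=10μC, V=2.50V)
Op 1: CLOSE 1-2: Q_total=17.00, C_total=6.00, V=2.83; Q1=5.67, Q2=11.33; dissipated=0.667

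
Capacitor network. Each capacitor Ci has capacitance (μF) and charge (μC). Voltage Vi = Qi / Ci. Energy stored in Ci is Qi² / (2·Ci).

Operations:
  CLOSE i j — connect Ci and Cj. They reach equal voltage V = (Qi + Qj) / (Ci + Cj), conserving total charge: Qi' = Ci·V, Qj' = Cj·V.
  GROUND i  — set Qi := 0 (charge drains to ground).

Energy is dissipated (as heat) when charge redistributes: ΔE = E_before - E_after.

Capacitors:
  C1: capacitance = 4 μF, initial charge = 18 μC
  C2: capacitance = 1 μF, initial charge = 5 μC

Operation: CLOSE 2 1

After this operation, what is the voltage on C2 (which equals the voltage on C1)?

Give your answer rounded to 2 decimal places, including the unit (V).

Initial: C1(4μF, Q=18μC, V=4.50V), C2(1μF, Q=5μC, V=5.00V)
Op 1: CLOSE 2-1: Q_total=23.00, C_total=5.00, V=4.60; Q2=4.60, Q1=18.40; dissipated=0.100

Answer: 4.60 V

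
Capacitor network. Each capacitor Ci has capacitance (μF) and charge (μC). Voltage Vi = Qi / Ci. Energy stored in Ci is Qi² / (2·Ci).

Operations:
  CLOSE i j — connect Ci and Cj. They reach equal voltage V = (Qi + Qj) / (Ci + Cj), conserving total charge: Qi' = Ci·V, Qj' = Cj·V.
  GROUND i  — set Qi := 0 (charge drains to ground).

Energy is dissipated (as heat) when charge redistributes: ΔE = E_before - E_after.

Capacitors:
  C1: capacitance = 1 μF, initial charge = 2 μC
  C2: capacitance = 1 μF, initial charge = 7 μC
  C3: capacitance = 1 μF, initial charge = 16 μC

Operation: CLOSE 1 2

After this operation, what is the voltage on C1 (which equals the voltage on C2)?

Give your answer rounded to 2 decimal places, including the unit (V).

Answer: 4.50 V

Derivation:
Initial: C1(1μF, Q=2μC, V=2.00V), C2(1μF, Q=7μC, V=7.00V), C3(1μF, Q=16μC, V=16.00V)
Op 1: CLOSE 1-2: Q_total=9.00, C_total=2.00, V=4.50; Q1=4.50, Q2=4.50; dissipated=6.250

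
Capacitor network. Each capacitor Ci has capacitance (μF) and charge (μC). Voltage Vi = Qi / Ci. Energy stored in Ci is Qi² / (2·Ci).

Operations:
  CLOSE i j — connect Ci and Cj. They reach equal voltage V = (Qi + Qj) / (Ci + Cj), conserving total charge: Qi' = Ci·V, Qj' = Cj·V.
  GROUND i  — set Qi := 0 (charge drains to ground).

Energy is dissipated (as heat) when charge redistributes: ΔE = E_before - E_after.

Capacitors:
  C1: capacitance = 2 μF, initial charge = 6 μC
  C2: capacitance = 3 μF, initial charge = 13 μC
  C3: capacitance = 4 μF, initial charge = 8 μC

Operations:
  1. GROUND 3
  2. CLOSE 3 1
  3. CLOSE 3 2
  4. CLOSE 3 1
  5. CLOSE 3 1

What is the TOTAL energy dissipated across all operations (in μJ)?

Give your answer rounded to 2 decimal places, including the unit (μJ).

Initial: C1(2μF, Q=6μC, V=3.00V), C2(3μF, Q=13μC, V=4.33V), C3(4μF, Q=8μC, V=2.00V)
Op 1: GROUND 3: Q3=0; energy lost=8.000
Op 2: CLOSE 3-1: Q_total=6.00, C_total=6.00, V=1.00; Q3=4.00, Q1=2.00; dissipated=6.000
Op 3: CLOSE 3-2: Q_total=17.00, C_total=7.00, V=2.43; Q3=9.71, Q2=7.29; dissipated=9.524
Op 4: CLOSE 3-1: Q_total=11.71, C_total=6.00, V=1.95; Q3=7.81, Q1=3.90; dissipated=1.361
Op 5: CLOSE 3-1: Q_total=11.71, C_total=6.00, V=1.95; Q3=7.81, Q1=3.90; dissipated=0.000
Total dissipated: 24.884 μJ

Answer: 24.88 μJ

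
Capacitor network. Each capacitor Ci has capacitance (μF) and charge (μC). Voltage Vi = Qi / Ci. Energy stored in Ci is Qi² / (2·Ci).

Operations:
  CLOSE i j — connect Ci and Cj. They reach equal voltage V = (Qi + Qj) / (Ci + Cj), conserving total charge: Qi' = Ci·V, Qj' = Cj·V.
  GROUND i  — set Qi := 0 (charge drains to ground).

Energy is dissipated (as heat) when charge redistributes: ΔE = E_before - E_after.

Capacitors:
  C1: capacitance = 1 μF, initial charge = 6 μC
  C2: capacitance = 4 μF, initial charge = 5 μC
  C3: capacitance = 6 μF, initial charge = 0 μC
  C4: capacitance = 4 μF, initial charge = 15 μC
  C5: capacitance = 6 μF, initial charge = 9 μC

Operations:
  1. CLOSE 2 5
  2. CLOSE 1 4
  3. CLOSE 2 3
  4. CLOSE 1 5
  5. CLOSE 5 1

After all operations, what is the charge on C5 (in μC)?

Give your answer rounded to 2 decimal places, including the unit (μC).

Answer: 10.80 μC

Derivation:
Initial: C1(1μF, Q=6μC, V=6.00V), C2(4μF, Q=5μC, V=1.25V), C3(6μF, Q=0μC, V=0.00V), C4(4μF, Q=15μC, V=3.75V), C5(6μF, Q=9μC, V=1.50V)
Op 1: CLOSE 2-5: Q_total=14.00, C_total=10.00, V=1.40; Q2=5.60, Q5=8.40; dissipated=0.075
Op 2: CLOSE 1-4: Q_total=21.00, C_total=5.00, V=4.20; Q1=4.20, Q4=16.80; dissipated=2.025
Op 3: CLOSE 2-3: Q_total=5.60, C_total=10.00, V=0.56; Q2=2.24, Q3=3.36; dissipated=2.352
Op 4: CLOSE 1-5: Q_total=12.60, C_total=7.00, V=1.80; Q1=1.80, Q5=10.80; dissipated=3.360
Op 5: CLOSE 5-1: Q_total=12.60, C_total=7.00, V=1.80; Q5=10.80, Q1=1.80; dissipated=0.000
Final charges: Q1=1.80, Q2=2.24, Q3=3.36, Q4=16.80, Q5=10.80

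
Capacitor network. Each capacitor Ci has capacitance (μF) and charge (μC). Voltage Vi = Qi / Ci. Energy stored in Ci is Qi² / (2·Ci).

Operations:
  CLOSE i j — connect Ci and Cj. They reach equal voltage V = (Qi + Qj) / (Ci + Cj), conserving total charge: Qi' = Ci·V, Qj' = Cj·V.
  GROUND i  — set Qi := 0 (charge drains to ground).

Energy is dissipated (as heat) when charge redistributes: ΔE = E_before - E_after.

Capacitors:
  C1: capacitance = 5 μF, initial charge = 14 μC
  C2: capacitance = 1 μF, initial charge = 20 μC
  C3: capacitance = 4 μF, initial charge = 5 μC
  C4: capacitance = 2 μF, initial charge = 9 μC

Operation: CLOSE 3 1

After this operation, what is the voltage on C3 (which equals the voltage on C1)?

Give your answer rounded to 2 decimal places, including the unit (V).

Answer: 2.11 V

Derivation:
Initial: C1(5μF, Q=14μC, V=2.80V), C2(1μF, Q=20μC, V=20.00V), C3(4μF, Q=5μC, V=1.25V), C4(2μF, Q=9μC, V=4.50V)
Op 1: CLOSE 3-1: Q_total=19.00, C_total=9.00, V=2.11; Q3=8.44, Q1=10.56; dissipated=2.669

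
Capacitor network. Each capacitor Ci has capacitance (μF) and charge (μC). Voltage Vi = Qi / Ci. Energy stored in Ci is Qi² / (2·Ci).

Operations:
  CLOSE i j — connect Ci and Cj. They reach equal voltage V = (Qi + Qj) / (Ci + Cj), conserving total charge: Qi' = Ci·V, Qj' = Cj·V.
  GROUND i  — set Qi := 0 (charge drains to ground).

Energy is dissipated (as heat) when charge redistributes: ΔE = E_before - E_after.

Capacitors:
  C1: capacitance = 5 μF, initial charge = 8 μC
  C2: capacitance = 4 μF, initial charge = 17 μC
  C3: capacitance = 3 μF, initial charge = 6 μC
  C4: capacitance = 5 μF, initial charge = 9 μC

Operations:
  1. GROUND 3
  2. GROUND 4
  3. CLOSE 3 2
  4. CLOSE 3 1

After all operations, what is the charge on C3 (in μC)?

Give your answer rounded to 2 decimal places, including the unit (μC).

Initial: C1(5μF, Q=8μC, V=1.60V), C2(4μF, Q=17μC, V=4.25V), C3(3μF, Q=6μC, V=2.00V), C4(5μF, Q=9μC, V=1.80V)
Op 1: GROUND 3: Q3=0; energy lost=6.000
Op 2: GROUND 4: Q4=0; energy lost=8.100
Op 3: CLOSE 3-2: Q_total=17.00, C_total=7.00, V=2.43; Q3=7.29, Q2=9.71; dissipated=15.482
Op 4: CLOSE 3-1: Q_total=15.29, C_total=8.00, V=1.91; Q3=5.73, Q1=9.55; dissipated=0.644
Final charges: Q1=9.55, Q2=9.71, Q3=5.73, Q4=0.00

Answer: 5.73 μC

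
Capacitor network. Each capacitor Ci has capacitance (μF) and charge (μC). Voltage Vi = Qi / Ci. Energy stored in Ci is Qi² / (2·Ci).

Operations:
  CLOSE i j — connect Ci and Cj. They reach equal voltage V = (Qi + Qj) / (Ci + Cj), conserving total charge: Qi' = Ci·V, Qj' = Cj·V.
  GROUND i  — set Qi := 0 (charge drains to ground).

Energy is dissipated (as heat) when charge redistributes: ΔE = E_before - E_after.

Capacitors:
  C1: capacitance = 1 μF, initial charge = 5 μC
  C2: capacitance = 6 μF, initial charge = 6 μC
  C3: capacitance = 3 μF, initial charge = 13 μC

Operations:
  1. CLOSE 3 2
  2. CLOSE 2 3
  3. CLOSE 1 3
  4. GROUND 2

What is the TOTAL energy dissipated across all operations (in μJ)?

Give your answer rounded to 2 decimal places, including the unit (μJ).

Answer: 27.61 μJ

Derivation:
Initial: C1(1μF, Q=5μC, V=5.00V), C2(6μF, Q=6μC, V=1.00V), C3(3μF, Q=13μC, V=4.33V)
Op 1: CLOSE 3-2: Q_total=19.00, C_total=9.00, V=2.11; Q3=6.33, Q2=12.67; dissipated=11.111
Op 2: CLOSE 2-3: Q_total=19.00, C_total=9.00, V=2.11; Q2=12.67, Q3=6.33; dissipated=0.000
Op 3: CLOSE 1-3: Q_total=11.33, C_total=4.00, V=2.83; Q1=2.83, Q3=8.50; dissipated=3.130
Op 4: GROUND 2: Q2=0; energy lost=13.370
Total dissipated: 27.611 μJ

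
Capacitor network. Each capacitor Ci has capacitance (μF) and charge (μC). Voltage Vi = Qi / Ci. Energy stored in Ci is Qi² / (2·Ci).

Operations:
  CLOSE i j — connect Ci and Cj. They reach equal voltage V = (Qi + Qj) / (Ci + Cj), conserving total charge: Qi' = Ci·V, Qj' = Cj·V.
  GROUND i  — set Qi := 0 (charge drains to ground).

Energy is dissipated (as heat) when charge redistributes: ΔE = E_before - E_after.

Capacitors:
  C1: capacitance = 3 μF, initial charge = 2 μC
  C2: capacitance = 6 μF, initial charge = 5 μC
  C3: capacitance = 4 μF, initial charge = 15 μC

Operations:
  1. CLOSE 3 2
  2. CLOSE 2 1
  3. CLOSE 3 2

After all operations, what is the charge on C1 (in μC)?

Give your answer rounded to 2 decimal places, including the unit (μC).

Initial: C1(3μF, Q=2μC, V=0.67V), C2(6μF, Q=5μC, V=0.83V), C3(4μF, Q=15μC, V=3.75V)
Op 1: CLOSE 3-2: Q_total=20.00, C_total=10.00, V=2.00; Q3=8.00, Q2=12.00; dissipated=10.208
Op 2: CLOSE 2-1: Q_total=14.00, C_total=9.00, V=1.56; Q2=9.33, Q1=4.67; dissipated=1.778
Op 3: CLOSE 3-2: Q_total=17.33, C_total=10.00, V=1.73; Q3=6.93, Q2=10.40; dissipated=0.237
Final charges: Q1=4.67, Q2=10.40, Q3=6.93

Answer: 4.67 μC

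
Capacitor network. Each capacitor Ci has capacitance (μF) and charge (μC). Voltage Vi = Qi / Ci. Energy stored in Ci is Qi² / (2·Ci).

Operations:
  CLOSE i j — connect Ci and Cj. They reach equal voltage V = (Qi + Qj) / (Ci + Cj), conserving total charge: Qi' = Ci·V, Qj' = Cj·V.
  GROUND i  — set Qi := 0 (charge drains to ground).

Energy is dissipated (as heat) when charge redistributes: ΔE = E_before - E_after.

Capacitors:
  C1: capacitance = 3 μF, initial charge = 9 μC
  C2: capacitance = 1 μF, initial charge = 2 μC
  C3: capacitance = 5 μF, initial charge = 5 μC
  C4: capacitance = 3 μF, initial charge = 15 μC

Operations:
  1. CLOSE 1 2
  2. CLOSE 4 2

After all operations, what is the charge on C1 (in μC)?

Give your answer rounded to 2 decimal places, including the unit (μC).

Answer: 8.25 μC

Derivation:
Initial: C1(3μF, Q=9μC, V=3.00V), C2(1μF, Q=2μC, V=2.00V), C3(5μF, Q=5μC, V=1.00V), C4(3μF, Q=15μC, V=5.00V)
Op 1: CLOSE 1-2: Q_total=11.00, C_total=4.00, V=2.75; Q1=8.25, Q2=2.75; dissipated=0.375
Op 2: CLOSE 4-2: Q_total=17.75, C_total=4.00, V=4.44; Q4=13.31, Q2=4.44; dissipated=1.898
Final charges: Q1=8.25, Q2=4.44, Q3=5.00, Q4=13.31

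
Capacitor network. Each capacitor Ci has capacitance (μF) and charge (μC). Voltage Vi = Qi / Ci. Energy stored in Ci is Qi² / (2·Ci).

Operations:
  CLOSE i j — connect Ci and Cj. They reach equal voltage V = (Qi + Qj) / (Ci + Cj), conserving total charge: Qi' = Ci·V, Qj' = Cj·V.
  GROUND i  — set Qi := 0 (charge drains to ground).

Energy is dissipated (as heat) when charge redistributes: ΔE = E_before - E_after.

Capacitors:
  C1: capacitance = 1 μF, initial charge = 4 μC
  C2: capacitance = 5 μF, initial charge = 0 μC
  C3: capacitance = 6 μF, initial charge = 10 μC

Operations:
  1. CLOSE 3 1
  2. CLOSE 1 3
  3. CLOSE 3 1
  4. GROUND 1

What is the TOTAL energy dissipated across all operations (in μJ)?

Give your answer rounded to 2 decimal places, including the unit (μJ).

Initial: C1(1μF, Q=4μC, V=4.00V), C2(5μF, Q=0μC, V=0.00V), C3(6μF, Q=10μC, V=1.67V)
Op 1: CLOSE 3-1: Q_total=14.00, C_total=7.00, V=2.00; Q3=12.00, Q1=2.00; dissipated=2.333
Op 2: CLOSE 1-3: Q_total=14.00, C_total=7.00, V=2.00; Q1=2.00, Q3=12.00; dissipated=0.000
Op 3: CLOSE 3-1: Q_total=14.00, C_total=7.00, V=2.00; Q3=12.00, Q1=2.00; dissipated=0.000
Op 4: GROUND 1: Q1=0; energy lost=2.000
Total dissipated: 4.333 μJ

Answer: 4.33 μJ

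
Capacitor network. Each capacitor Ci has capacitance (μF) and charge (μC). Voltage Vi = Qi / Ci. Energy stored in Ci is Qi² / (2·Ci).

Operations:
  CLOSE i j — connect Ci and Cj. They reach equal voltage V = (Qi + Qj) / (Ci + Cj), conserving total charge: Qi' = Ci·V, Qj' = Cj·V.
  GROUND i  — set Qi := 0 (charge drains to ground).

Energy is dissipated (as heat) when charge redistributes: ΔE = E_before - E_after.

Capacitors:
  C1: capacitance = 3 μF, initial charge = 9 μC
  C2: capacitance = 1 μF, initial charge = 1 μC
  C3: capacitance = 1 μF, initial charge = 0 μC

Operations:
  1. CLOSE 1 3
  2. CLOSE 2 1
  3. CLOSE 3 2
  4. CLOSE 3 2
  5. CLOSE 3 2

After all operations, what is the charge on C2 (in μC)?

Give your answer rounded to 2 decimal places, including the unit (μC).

Initial: C1(3μF, Q=9μC, V=3.00V), C2(1μF, Q=1μC, V=1.00V), C3(1μF, Q=0μC, V=0.00V)
Op 1: CLOSE 1-3: Q_total=9.00, C_total=4.00, V=2.25; Q1=6.75, Q3=2.25; dissipated=3.375
Op 2: CLOSE 2-1: Q_total=7.75, C_total=4.00, V=1.94; Q2=1.94, Q1=5.81; dissipated=0.586
Op 3: CLOSE 3-2: Q_total=4.19, C_total=2.00, V=2.09; Q3=2.09, Q2=2.09; dissipated=0.024
Op 4: CLOSE 3-2: Q_total=4.19, C_total=2.00, V=2.09; Q3=2.09, Q2=2.09; dissipated=0.000
Op 5: CLOSE 3-2: Q_total=4.19, C_total=2.00, V=2.09; Q3=2.09, Q2=2.09; dissipated=0.000
Final charges: Q1=5.81, Q2=2.09, Q3=2.09

Answer: 2.09 μC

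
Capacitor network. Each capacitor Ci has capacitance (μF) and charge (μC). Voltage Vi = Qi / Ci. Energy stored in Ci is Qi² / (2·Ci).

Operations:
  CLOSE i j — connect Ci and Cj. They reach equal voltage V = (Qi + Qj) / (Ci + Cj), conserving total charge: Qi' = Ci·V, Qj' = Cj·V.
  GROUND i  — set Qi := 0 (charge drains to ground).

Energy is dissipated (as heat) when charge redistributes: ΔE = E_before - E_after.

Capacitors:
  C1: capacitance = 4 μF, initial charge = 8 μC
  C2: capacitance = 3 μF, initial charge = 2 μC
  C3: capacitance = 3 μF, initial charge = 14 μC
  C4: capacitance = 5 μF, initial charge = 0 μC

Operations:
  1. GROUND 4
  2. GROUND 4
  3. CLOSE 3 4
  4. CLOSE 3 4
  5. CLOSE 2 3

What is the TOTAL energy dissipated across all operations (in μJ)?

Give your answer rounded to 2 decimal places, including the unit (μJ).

Answer: 21.30 μJ

Derivation:
Initial: C1(4μF, Q=8μC, V=2.00V), C2(3μF, Q=2μC, V=0.67V), C3(3μF, Q=14μC, V=4.67V), C4(5μF, Q=0μC, V=0.00V)
Op 1: GROUND 4: Q4=0; energy lost=0.000
Op 2: GROUND 4: Q4=0; energy lost=0.000
Op 3: CLOSE 3-4: Q_total=14.00, C_total=8.00, V=1.75; Q3=5.25, Q4=8.75; dissipated=20.417
Op 4: CLOSE 3-4: Q_total=14.00, C_total=8.00, V=1.75; Q3=5.25, Q4=8.75; dissipated=0.000
Op 5: CLOSE 2-3: Q_total=7.25, C_total=6.00, V=1.21; Q2=3.62, Q3=3.62; dissipated=0.880
Total dissipated: 21.297 μJ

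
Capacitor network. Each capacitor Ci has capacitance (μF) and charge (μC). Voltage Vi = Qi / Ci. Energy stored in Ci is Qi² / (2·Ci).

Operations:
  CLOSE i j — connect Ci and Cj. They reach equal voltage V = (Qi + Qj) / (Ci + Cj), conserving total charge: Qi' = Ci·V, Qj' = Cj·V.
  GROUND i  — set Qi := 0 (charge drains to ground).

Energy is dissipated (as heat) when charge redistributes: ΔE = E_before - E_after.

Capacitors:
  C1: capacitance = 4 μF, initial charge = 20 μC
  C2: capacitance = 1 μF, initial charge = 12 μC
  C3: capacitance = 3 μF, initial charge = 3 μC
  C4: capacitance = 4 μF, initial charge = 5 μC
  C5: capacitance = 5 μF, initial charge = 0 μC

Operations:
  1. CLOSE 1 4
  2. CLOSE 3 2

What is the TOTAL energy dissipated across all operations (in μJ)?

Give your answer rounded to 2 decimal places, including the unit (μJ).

Initial: C1(4μF, Q=20μC, V=5.00V), C2(1μF, Q=12μC, V=12.00V), C3(3μF, Q=3μC, V=1.00V), C4(4μF, Q=5μC, V=1.25V), C5(5μF, Q=0μC, V=0.00V)
Op 1: CLOSE 1-4: Q_total=25.00, C_total=8.00, V=3.12; Q1=12.50, Q4=12.50; dissipated=14.062
Op 2: CLOSE 3-2: Q_total=15.00, C_total=4.00, V=3.75; Q3=11.25, Q2=3.75; dissipated=45.375
Total dissipated: 59.438 μJ

Answer: 59.44 μJ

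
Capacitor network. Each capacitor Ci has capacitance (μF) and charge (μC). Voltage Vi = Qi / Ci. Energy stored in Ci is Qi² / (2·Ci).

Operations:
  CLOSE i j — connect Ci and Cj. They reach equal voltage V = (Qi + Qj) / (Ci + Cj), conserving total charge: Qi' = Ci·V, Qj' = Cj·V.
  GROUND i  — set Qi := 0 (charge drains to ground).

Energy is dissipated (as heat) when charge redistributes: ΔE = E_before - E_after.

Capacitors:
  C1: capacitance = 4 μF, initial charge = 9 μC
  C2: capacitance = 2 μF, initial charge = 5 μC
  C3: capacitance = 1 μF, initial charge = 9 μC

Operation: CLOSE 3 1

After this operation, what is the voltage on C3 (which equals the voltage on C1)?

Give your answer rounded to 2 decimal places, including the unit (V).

Initial: C1(4μF, Q=9μC, V=2.25V), C2(2μF, Q=5μC, V=2.50V), C3(1μF, Q=9μC, V=9.00V)
Op 1: CLOSE 3-1: Q_total=18.00, C_total=5.00, V=3.60; Q3=3.60, Q1=14.40; dissipated=18.225

Answer: 3.60 V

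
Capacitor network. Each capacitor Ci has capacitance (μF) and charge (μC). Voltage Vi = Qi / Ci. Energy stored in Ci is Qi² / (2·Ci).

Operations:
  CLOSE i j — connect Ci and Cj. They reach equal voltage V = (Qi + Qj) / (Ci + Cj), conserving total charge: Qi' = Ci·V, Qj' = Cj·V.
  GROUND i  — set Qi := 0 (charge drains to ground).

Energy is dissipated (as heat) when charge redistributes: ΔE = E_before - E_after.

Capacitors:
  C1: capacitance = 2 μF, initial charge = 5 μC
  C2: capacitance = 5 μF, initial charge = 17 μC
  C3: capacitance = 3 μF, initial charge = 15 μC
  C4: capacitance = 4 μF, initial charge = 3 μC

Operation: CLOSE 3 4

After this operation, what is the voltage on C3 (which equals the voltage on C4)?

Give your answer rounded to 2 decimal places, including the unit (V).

Initial: C1(2μF, Q=5μC, V=2.50V), C2(5μF, Q=17μC, V=3.40V), C3(3μF, Q=15μC, V=5.00V), C4(4μF, Q=3μC, V=0.75V)
Op 1: CLOSE 3-4: Q_total=18.00, C_total=7.00, V=2.57; Q3=7.71, Q4=10.29; dissipated=15.482

Answer: 2.57 V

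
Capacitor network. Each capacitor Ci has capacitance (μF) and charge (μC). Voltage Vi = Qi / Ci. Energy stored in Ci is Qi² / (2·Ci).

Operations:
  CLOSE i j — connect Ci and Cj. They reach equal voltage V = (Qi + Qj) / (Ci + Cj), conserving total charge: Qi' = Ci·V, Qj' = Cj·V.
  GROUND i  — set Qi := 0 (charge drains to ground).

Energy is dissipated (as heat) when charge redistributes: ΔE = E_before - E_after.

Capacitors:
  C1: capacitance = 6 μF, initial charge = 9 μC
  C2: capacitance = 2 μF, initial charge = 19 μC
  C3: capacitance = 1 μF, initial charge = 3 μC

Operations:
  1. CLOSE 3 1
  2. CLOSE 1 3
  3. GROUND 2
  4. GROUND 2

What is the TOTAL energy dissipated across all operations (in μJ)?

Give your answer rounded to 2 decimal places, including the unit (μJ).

Initial: C1(6μF, Q=9μC, V=1.50V), C2(2μF, Q=19μC, V=9.50V), C3(1μF, Q=3μC, V=3.00V)
Op 1: CLOSE 3-1: Q_total=12.00, C_total=7.00, V=1.71; Q3=1.71, Q1=10.29; dissipated=0.964
Op 2: CLOSE 1-3: Q_total=12.00, C_total=7.00, V=1.71; Q1=10.29, Q3=1.71; dissipated=0.000
Op 3: GROUND 2: Q2=0; energy lost=90.250
Op 4: GROUND 2: Q2=0; energy lost=0.000
Total dissipated: 91.214 μJ

Answer: 91.21 μJ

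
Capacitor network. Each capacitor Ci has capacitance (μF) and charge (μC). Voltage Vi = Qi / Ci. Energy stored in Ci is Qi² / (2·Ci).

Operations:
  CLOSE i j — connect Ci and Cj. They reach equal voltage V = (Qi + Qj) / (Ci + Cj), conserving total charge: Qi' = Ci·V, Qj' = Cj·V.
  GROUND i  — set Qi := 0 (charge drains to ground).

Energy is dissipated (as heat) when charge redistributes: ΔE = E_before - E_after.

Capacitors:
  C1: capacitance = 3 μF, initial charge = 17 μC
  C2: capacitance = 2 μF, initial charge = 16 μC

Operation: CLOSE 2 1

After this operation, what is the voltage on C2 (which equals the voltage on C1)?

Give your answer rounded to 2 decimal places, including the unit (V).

Initial: C1(3μF, Q=17μC, V=5.67V), C2(2μF, Q=16μC, V=8.00V)
Op 1: CLOSE 2-1: Q_total=33.00, C_total=5.00, V=6.60; Q2=13.20, Q1=19.80; dissipated=3.267

Answer: 6.60 V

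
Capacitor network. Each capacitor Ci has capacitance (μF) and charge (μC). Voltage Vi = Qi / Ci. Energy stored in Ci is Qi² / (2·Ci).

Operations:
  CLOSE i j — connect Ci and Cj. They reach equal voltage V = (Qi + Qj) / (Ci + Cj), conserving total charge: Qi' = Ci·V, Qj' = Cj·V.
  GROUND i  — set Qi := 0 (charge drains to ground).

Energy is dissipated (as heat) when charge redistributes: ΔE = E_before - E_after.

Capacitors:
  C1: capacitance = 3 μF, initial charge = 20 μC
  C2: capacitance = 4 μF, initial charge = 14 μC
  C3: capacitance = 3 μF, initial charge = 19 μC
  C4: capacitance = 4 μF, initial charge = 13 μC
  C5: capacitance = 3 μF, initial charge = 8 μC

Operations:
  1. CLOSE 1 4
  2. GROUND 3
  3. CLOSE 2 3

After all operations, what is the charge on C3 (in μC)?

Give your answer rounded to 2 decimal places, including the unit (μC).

Initial: C1(3μF, Q=20μC, V=6.67V), C2(4μF, Q=14μC, V=3.50V), C3(3μF, Q=19μC, V=6.33V), C4(4μF, Q=13μC, V=3.25V), C5(3μF, Q=8μC, V=2.67V)
Op 1: CLOSE 1-4: Q_total=33.00, C_total=7.00, V=4.71; Q1=14.14, Q4=18.86; dissipated=10.006
Op 2: GROUND 3: Q3=0; energy lost=60.167
Op 3: CLOSE 2-3: Q_total=14.00, C_total=7.00, V=2.00; Q2=8.00, Q3=6.00; dissipated=10.500
Final charges: Q1=14.14, Q2=8.00, Q3=6.00, Q4=18.86, Q5=8.00

Answer: 6.00 μC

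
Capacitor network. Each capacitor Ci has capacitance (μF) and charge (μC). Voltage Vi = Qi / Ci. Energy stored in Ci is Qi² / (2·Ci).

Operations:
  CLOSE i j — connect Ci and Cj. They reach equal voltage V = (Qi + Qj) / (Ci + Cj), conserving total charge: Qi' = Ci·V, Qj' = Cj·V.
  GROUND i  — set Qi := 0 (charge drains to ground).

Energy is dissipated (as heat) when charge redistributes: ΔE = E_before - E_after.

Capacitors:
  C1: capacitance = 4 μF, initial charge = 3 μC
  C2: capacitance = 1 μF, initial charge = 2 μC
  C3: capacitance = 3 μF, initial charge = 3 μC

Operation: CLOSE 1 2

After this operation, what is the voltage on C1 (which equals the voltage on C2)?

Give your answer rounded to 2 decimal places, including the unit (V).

Answer: 1.00 V

Derivation:
Initial: C1(4μF, Q=3μC, V=0.75V), C2(1μF, Q=2μC, V=2.00V), C3(3μF, Q=3μC, V=1.00V)
Op 1: CLOSE 1-2: Q_total=5.00, C_total=5.00, V=1.00; Q1=4.00, Q2=1.00; dissipated=0.625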